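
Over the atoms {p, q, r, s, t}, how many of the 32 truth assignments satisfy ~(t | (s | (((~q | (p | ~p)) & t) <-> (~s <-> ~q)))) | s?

Initial set: {(~(t | (s | (((~q | (p | ~p)) & t) <-> (~s <-> ~q)))) | s)}.
(~(t | (s | (((~q | (p | ~p)) & t) <-> (~s <-> ~q)))) | s): β-rule — branch into ~(t | (s | (((~q | (p | ~p)) & t) <-> (~s <-> ~q))))  //  s.
  branch 1 (add ~(t | (s | (((~q | (p | ~p)) & t) <-> (~s <-> ~q))))):
    ~(t | (s | (((~q | (p | ~p)) & t) <-> (~s <-> ~q)))): α-rule — add ~t, ~(s | (((~q | (p | ~p)) & t) <-> (~s <-> ~q))).
    ~(s | (((~q | (p | ~p)) & t) <-> (~s <-> ~q))): α-rule — add ~s, ~(((~q | (p | ~p)) & t) <-> (~s <-> ~q)).
    ~(((~q | (p | ~p)) & t) <-> (~s <-> ~q)): β-rule — branch into ((~q | (p | ~p)) & t), ~(~s <-> ~q)  //  ~((~q | (p | ~p)) & t), (~s <-> ~q).
      branch 1.1 (add ((~q | (p | ~p)) & t), ~(~s <-> ~q)):
        ((~q | (p | ~p)) & t): α-rule — add (~q | (p | ~p)), t.
        × closes — contains both t and ~t.
      branch 1.2 (add ~((~q | (p | ~p)) & t), (~s <-> ~q)):
        ~((~q | (p | ~p)) & t): β-rule — branch into ~(~q | (p | ~p))  //  ~t.
          branch 1.2.1 (add ~(~q | (p | ~p))):
            ~(~q | (p | ~p)): α-rule — add ~~q, ~(p | ~p).
            ~(p | ~p): α-rule — add ~p, ~~p.
            × closes — contains both p and ~p.
          branch 1.2.2 (add ~t):
            (~s <-> ~q): β-rule — branch into ~s, ~q  //  ~~s, ~~q.
              branch 1.2.2.1 (add ~s, ~q):
                ○ open, literals {q=0, s=0, t=0}.
              branch 1.2.2.2 (add ~~s, ~~q):
                × closes — contains both s and ~s.
  branch 2 (add s):
    ○ open, literals {s=1}.
3 branches closed, 2 open.
Each open branch fixes some atoms; the unmentioned ones are free. Counting distinct full assignments: branch {q=0, s=0, t=0} (p, r) contributes 4 new; branch {s=1} (p, q, r, t) contributes 16 new. Total: 20.

20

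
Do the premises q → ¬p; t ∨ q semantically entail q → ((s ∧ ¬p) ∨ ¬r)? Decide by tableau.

No

Initial set: {T (q → ¬p); T (t ∨ q); F (q → ((s ∧ ¬p) ∨ ¬r))}.
F (q → ((s ∧ ¬p) ∨ ¬r)): α-rule — add T q, F ((s ∧ ¬p) ∨ ¬r).
F ((s ∧ ¬p) ∨ ¬r): α-rule — add F (s ∧ ¬p), F ¬r.
T (q → ¬p): β-rule — branch into F q  //  T ¬p.
  branch 1 (add F q):
    × closes — contains both q and ¬q.
  branch 2 (add T ¬p):
    T (t ∨ q): β-rule — branch into T t  //  T q.
      branch 2.1 (add T t):
        F (s ∧ ¬p): β-rule — branch into F s  //  F ¬p.
          branch 2.1.1 (add F s):
            ○ open, literals {p=F, q=T, r=T, s=F, t=T}.
          branch 2.1.2 (add F ¬p):
            × closes — contains both p and ¬p.
      branch 2.2 (add T q):
        F (s ∧ ¬p): β-rule — branch into F s  //  F ¬p.
          branch 2.2.1 (add F s):
            ○ open, literals {p=F, q=T, r=T, s=F}.
          branch 2.2.2 (add F ¬p):
            × closes — contains both p and ¬p.
3 branches closed, 2 open.
An open branch gives a countermodel: p=F, q=T, r=T, s=F, t=T (unmentioned atoms arbitrary); the premises hold there but the conclusion fails.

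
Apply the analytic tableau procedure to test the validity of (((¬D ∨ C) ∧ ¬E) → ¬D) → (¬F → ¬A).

Assume the negation and expand:
Initial set: {¬((((¬D ∨ C) ∧ ¬E) → ¬D) → (¬F → ¬A))}.
¬((((¬D ∨ C) ∧ ¬E) → ¬D) → (¬F → ¬A)): α-rule — add (((¬D ∨ C) ∧ ¬E) → ¬D), ¬(¬F → ¬A).
¬(¬F → ¬A): α-rule — add ¬F, ¬¬A.
(((¬D ∨ C) ∧ ¬E) → ¬D): β-rule — branch into ¬((¬D ∨ C) ∧ ¬E)  //  ¬D.
  branch 1 (add ¬((¬D ∨ C) ∧ ¬E)):
    ¬((¬D ∨ C) ∧ ¬E): β-rule — branch into ¬(¬D ∨ C)  //  ¬¬E.
      branch 1.1 (add ¬(¬D ∨ C)):
        ¬(¬D ∨ C): α-rule — add ¬¬D, ¬C.
        ○ open, literals {A=true, C=false, D=true, F=false}.
      branch 1.2 (add ¬¬E):
        ○ open, literals {A=true, E=true, F=false}.
  branch 2 (add ¬D):
    ○ open, literals {A=true, D=false, F=false}.
0 branches closed, 3 open.
An open branch gives a countermodel: A=true, C=false, D=true, F=false (unmentioned atoms arbitrary); under it the original formula is false.

Not valid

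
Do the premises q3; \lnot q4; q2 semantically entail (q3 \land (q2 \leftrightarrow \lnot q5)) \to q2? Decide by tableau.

Initial set: {T q3; T \lnot q4; T q2; F ((q3 \land (q2 \leftrightarrow \lnot q5)) \to q2)}.
F ((q3 \land (q2 \leftrightarrow \lnot q5)) \to q2): α-rule — add T (q3 \land (q2 \leftrightarrow \lnot q5)), F q2.
× closes — contains both q2 and \lnot q2.
All 1 branch closes.
Every branch closed, so the premises entail the conclusion.

Yes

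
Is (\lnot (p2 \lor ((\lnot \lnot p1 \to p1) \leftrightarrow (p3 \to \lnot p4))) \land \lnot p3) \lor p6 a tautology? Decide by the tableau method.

Not valid

Assume the negation and expand:
Initial set: {\lnot ((\lnot (p2 \lor ((\lnot \lnot p1 \to p1) \leftrightarrow (p3 \to \lnot p4))) \land \lnot p3) \lor p6)}.
\lnot ((\lnot (p2 \lor ((\lnot \lnot p1 \to p1) \leftrightarrow (p3 \to \lnot p4))) \land \lnot p3) \lor p6): α-rule — add \lnot (\lnot (p2 \lor ((\lnot \lnot p1 \to p1) \leftrightarrow (p3 \to \lnot p4))) \land \lnot p3), \lnot p6.
\lnot (\lnot (p2 \lor ((\lnot \lnot p1 \to p1) \leftrightarrow (p3 \to \lnot p4))) \land \lnot p3): β-rule — branch into \lnot \lnot (p2 \lor ((\lnot \lnot p1 \to p1) \leftrightarrow (p3 \to \lnot p4)))  //  \lnot \lnot p3.
  branch 1 (add \lnot \lnot (p2 \lor ((\lnot \lnot p1 \to p1) \leftrightarrow (p3 \to \lnot p4)))):
    \lnot \lnot (p2 \lor ((\lnot \lnot p1 \to p1) \leftrightarrow (p3 \to \lnot p4))): β-rule — branch into p2  //  ((\lnot \lnot p1 \to p1) \leftrightarrow (p3 \to \lnot p4)).
      branch 1.1 (add p2):
        ○ open, literals {p2=1, p6=0}.
      branch 1.2 (add ((\lnot \lnot p1 \to p1) \leftrightarrow (p3 \to \lnot p4))):
        ((\lnot \lnot p1 \to p1) \leftrightarrow (p3 \to \lnot p4)): β-rule — branch into (\lnot \lnot p1 \to p1), (p3 \to \lnot p4)  //  \lnot (\lnot \lnot p1 \to p1), \lnot (p3 \to \lnot p4).
          branch 1.2.1 (add (\lnot \lnot p1 \to p1), (p3 \to \lnot p4)):
            (\lnot \lnot p1 \to p1): β-rule — branch into \lnot \lnot \lnot p1  //  p1.
              branch 1.2.1.1 (add \lnot \lnot \lnot p1):
                \lnot \lnot \lnot p1: drop double negation, giving \lnot p1.
                (p3 \to \lnot p4): β-rule — branch into \lnot p3  //  \lnot p4.
                  branch 1.2.1.1.1 (add \lnot p3):
                    ○ open, literals {p1=0, p3=0, p6=0}.
                  branch 1.2.1.1.2 (add \lnot p4):
                    ○ open, literals {p1=0, p4=0, p6=0}.
              branch 1.2.1.2 (add p1):
                (p3 \to \lnot p4): β-rule — branch into \lnot p3  //  \lnot p4.
                  branch 1.2.1.2.1 (add \lnot p3):
                    ○ open, literals {p1=1, p3=0, p6=0}.
                  branch 1.2.1.2.2 (add \lnot p4):
                    ○ open, literals {p1=1, p4=0, p6=0}.
          branch 1.2.2 (add \lnot (\lnot \lnot p1 \to p1), \lnot (p3 \to \lnot p4)):
            \lnot (\lnot \lnot p1 \to p1): α-rule — add \lnot \lnot p1, \lnot p1.
            \lnot (p3 \to \lnot p4): α-rule — add p3, \lnot \lnot p4.
            \lnot \lnot p1: drop double negation, giving p1.
            × closes — contains both p1 and \lnot p1.
  branch 2 (add \lnot \lnot p3):
    ○ open, literals {p3=1, p6=0}.
1 branch closed, 6 open.
An open branch gives a countermodel: p2=1, p6=0 (unmentioned atoms arbitrary); under it the original formula is false.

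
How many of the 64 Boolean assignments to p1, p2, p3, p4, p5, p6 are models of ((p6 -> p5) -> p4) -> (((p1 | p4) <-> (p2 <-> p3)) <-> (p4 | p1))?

Initial set: {(((p6 -> p5) -> p4) -> (((p1 | p4) <-> (p2 <-> p3)) <-> (p4 | p1)))}.
(((p6 -> p5) -> p4) -> (((p1 | p4) <-> (p2 <-> p3)) <-> (p4 | p1))): β-rule — branch into ~((p6 -> p5) -> p4)  //  (((p1 | p4) <-> (p2 <-> p3)) <-> (p4 | p1)).
  branch 1 (add ~((p6 -> p5) -> p4)):
    ~((p6 -> p5) -> p4): α-rule — add (p6 -> p5), ~p4.
    (p6 -> p5): β-rule — branch into ~p6  //  p5.
      branch 1.1 (add ~p6):
        ○ open, literals {p4=false, p6=false}.
      branch 1.2 (add p5):
        ○ open, literals {p4=false, p5=true}.
  branch 2 (add (((p1 | p4) <-> (p2 <-> p3)) <-> (p4 | p1))):
    (((p1 | p4) <-> (p2 <-> p3)) <-> (p4 | p1)): β-rule — branch into ((p1 | p4) <-> (p2 <-> p3)), (p4 | p1)  //  ~((p1 | p4) <-> (p2 <-> p3)), ~(p4 | p1).
      branch 2.1 (add ((p1 | p4) <-> (p2 <-> p3)), (p4 | p1)):
        ((p1 | p4) <-> (p2 <-> p3)): β-rule — branch into (p1 | p4), (p2 <-> p3)  //  ~(p1 | p4), ~(p2 <-> p3).
          branch 2.1.1 (add (p1 | p4), (p2 <-> p3)):
            (p4 | p1): β-rule — branch into p4  //  p1.
              branch 2.1.1.1 (add p4):
                (p1 | p4): β-rule — branch into p1  //  p4.
                  branch 2.1.1.1.1 (add p1):
                    (p2 <-> p3): β-rule — branch into p2, p3  //  ~p2, ~p3.
                      branch 2.1.1.1.1.1 (add p2, p3):
                        ○ open, literals {p1=true, p2=true, p3=true, p4=true}.
                      branch 2.1.1.1.1.2 (add ~p2, ~p3):
                        ○ open, literals {p1=true, p2=false, p3=false, p4=true}.
                  branch 2.1.1.1.2 (add p4):
                    (p2 <-> p3): β-rule — branch into p2, p3  //  ~p2, ~p3.
                      branch 2.1.1.1.2.1 (add p2, p3):
                        ○ open, literals {p2=true, p3=true, p4=true}.
                      branch 2.1.1.1.2.2 (add ~p2, ~p3):
                        ○ open, literals {p2=false, p3=false, p4=true}.
              branch 2.1.1.2 (add p1):
                (p1 | p4): β-rule — branch into p1  //  p4.
                  branch 2.1.1.2.1 (add p1):
                    (p2 <-> p3): β-rule — branch into p2, p3  //  ~p2, ~p3.
                      branch 2.1.1.2.1.1 (add p2, p3):
                        ○ open, literals {p1=true, p2=true, p3=true}.
                      branch 2.1.1.2.1.2 (add ~p2, ~p3):
                        ○ open, literals {p1=true, p2=false, p3=false}.
                  branch 2.1.1.2.2 (add p4):
                    (p2 <-> p3): β-rule — branch into p2, p3  //  ~p2, ~p3.
                      branch 2.1.1.2.2.1 (add p2, p3):
                        ○ open, literals {p1=true, p2=true, p3=true, p4=true}.
                      branch 2.1.1.2.2.2 (add ~p2, ~p3):
                        ○ open, literals {p1=true, p2=false, p3=false, p4=true}.
          branch 2.1.2 (add ~(p1 | p4), ~(p2 <-> p3)):
            ~(p1 | p4): α-rule — add ~p1, ~p4.
            (p4 | p1): β-rule — branch into p4  //  p1.
              branch 2.1.2.1 (add p4):
                × closes — contains both p4 and ~p4.
              branch 2.1.2.2 (add p1):
                × closes — contains both p1 and ~p1.
      branch 2.2 (add ~((p1 | p4) <-> (p2 <-> p3)), ~(p4 | p1)):
        ~(p4 | p1): α-rule — add ~p4, ~p1.
        ~((p1 | p4) <-> (p2 <-> p3)): β-rule — branch into (p1 | p4), ~(p2 <-> p3)  //  ~(p1 | p4), (p2 <-> p3).
          branch 2.2.1 (add (p1 | p4), ~(p2 <-> p3)):
            (p1 | p4): β-rule — branch into p1  //  p4.
              branch 2.2.1.1 (add p1):
                × closes — contains both p1 and ~p1.
              branch 2.2.1.2 (add p4):
                × closes — contains both p4 and ~p4.
          branch 2.2.2 (add ~(p1 | p4), (p2 <-> p3)):
            ~(p1 | p4): α-rule — add ~p1, ~p4.
            (p2 <-> p3): β-rule — branch into p2, p3  //  ~p2, ~p3.
              branch 2.2.2.1 (add p2, p3):
                ○ open, literals {p1=false, p2=true, p3=true, p4=false}.
              branch 2.2.2.2 (add ~p2, ~p3):
                ○ open, literals {p1=false, p2=false, p3=false, p4=false}.
4 branches closed, 12 open.
Each open branch fixes some atoms; the unmentioned ones are free. Counting distinct full assignments: branch {p4=false, p6=false} (p1, p2, p3, p5) contributes 16 new; branch {p4=false, p5=true} (p1, p2, p3, p6) contributes 8 new; branch {p1=true, p2=true, p3=true, p4=true} (p5, p6) contributes 4 new; branch {p1=true, p2=false, p3=false, p4=true} (p5, p6) contributes 4 new; branch {p2=true, p3=true, p4=true} (p1, p5, p6) contributes 4 new; branch {p2=false, p3=false, p4=true} (p1, p5, p6) contributes 4 new; branch {p1=true, p2=true, p3=true} (p4, p5, p6) contributes 1 new; branch {p1=true, p2=false, p3=false} (p4, p5, p6) contributes 1 new; branch {p1=true, p2=true, p3=true, p4=true} (p5, p6) contributes 0 new; branch {p1=true, p2=false, p3=false, p4=true} (p5, p6) contributes 0 new; branch {p1=false, p2=true, p3=true, p4=false} (p5, p6) contributes 1 new; branch {p1=false, p2=false, p3=false, p4=false} (p5, p6) contributes 1 new. Total: 44.

44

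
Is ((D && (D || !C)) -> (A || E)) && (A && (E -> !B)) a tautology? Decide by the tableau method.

Assume the negation and expand:
Initial set: {!(((D && (D || !C)) -> (A || E)) && (A && (E -> !B)))}.
!(((D && (D || !C)) -> (A || E)) && (A && (E -> !B))): β-rule — branch into !((D && (D || !C)) -> (A || E))  //  !(A && (E -> !B)).
  branch 1 (add !((D && (D || !C)) -> (A || E))):
    !((D && (D || !C)) -> (A || E)): α-rule — add (D && (D || !C)), !(A || E).
    (D && (D || !C)): α-rule — add D, (D || !C).
    !(A || E): α-rule — add !A, !E.
    (D || !C): β-rule — branch into D  //  !C.
      branch 1.1 (add D):
        ○ open, literals {A=false, D=true, E=false}.
      branch 1.2 (add !C):
        ○ open, literals {A=false, C=false, D=true, E=false}.
  branch 2 (add !(A && (E -> !B))):
    !(A && (E -> !B)): β-rule — branch into !A  //  !(E -> !B).
      branch 2.1 (add !A):
        ○ open, literals {A=false}.
      branch 2.2 (add !(E -> !B)):
        !(E -> !B): α-rule — add E, !!B.
        ○ open, literals {B=true, E=true}.
0 branches closed, 4 open.
An open branch gives a countermodel: A=false, D=true, E=false (unmentioned atoms arbitrary); under it the original formula is false.

Not valid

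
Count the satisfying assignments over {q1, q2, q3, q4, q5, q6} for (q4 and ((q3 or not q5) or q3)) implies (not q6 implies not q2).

58

Initial set: {((q4 and ((q3 or not q5) or q3)) implies (not q6 implies not q2))}.
((q4 and ((q3 or not q5) or q3)) implies (not q6 implies not q2)): β-rule — branch into not (q4 and ((q3 or not q5) or q3))  //  (not q6 implies not q2).
  branch 1 (add not (q4 and ((q3 or not q5) or q3))):
    not (q4 and ((q3 or not q5) or q3)): β-rule — branch into not q4  //  not ((q3 or not q5) or q3).
      branch 1.1 (add not q4):
        ○ open, literals {q4=false}.
      branch 1.2 (add not ((q3 or not q5) or q3)):
        not ((q3 or not q5) or q3): α-rule — add not (q3 or not q5), not q3.
        not (q3 or not q5): α-rule — add not q3, not not q5.
        ○ open, literals {q3=false, q5=true}.
  branch 2 (add (not q6 implies not q2)):
    (not q6 implies not q2): β-rule — branch into not not q6  //  not q2.
      branch 2.1 (add not not q6):
        ○ open, literals {q6=true}.
      branch 2.2 (add not q2):
        ○ open, literals {q2=false}.
0 branches closed, 4 open.
Each open branch fixes some atoms; the unmentioned ones are free. Counting distinct full assignments: branch {q4=false} (q1, q2, q3, q5, q6) contributes 32 new; branch {q3=false, q5=true} (q1, q2, q4, q6) contributes 8 new; branch {q6=true} (q1, q2, q3, q4, q5) contributes 12 new; branch {q2=false} (q1, q3, q4, q5, q6) contributes 6 new. Total: 58.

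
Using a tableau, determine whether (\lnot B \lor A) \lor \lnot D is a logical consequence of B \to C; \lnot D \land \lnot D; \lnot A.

Initial set: {(B \to C); (\lnot D \land \lnot D); \lnot A; \lnot ((\lnot B \lor A) \lor \lnot D)}.
(\lnot D \land \lnot D): α-rule — add \lnot D, \lnot D.
\lnot ((\lnot B \lor A) \lor \lnot D): α-rule — add \lnot (\lnot B \lor A), \lnot \lnot D.
× closes — contains both D and \lnot D.
All 1 branch closes.
Every branch closed, so the premises entail the conclusion.

Yes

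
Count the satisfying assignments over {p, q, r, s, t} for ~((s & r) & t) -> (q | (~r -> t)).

Initial set: {(~((s & r) & t) -> (q | (~r -> t)))}.
(~((s & r) & t) -> (q | (~r -> t))): β-rule — branch into ~~((s & r) & t)  //  (q | (~r -> t)).
  branch 1 (add ~~((s & r) & t)):
    ~~((s & r) & t): α-rule — add (s & r), t.
    (s & r): α-rule — add s, r.
    ○ open, literals {r=true, s=true, t=true}.
  branch 2 (add (q | (~r -> t))):
    (q | (~r -> t)): β-rule — branch into q  //  (~r -> t).
      branch 2.1 (add q):
        ○ open, literals {q=true}.
      branch 2.2 (add (~r -> t)):
        (~r -> t): β-rule — branch into ~~r  //  t.
          branch 2.2.1 (add ~~r):
            ○ open, literals {r=true}.
          branch 2.2.2 (add t):
            ○ open, literals {t=true}.
0 branches closed, 4 open.
Each open branch fixes some atoms; the unmentioned ones are free. Counting distinct full assignments: branch {r=true, s=true, t=true} (p, q) contributes 4 new; branch {q=true} (p, r, s, t) contributes 14 new; branch {r=true} (p, q, s, t) contributes 6 new; branch {t=true} (p, q, r, s) contributes 4 new. Total: 28.

28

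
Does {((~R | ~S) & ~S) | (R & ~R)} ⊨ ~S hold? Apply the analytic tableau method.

Initial set: {(((~R | ~S) & ~S) | (R & ~R)); ~~S}.
(((~R | ~S) & ~S) | (R & ~R)): β-rule — branch into ((~R | ~S) & ~S)  //  (R & ~R).
  branch 1 (add ((~R | ~S) & ~S)):
    ((~R | ~S) & ~S): α-rule — add (~R | ~S), ~S.
    × closes — contains both S and ~S.
  branch 2 (add (R & ~R)):
    (R & ~R): α-rule — add R, ~R.
    × closes — contains both R and ~R.
All 2 branches close.
Every branch closed, so the premises entail the conclusion.

Yes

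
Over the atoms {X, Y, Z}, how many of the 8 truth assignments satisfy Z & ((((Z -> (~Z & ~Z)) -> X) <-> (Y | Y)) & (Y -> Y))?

2

Initial set: {(Z & ((((Z -> (~Z & ~Z)) -> X) <-> (Y | Y)) & (Y -> Y)))}.
(Z & ((((Z -> (~Z & ~Z)) -> X) <-> (Y | Y)) & (Y -> Y))): α-rule — add Z, ((((Z -> (~Z & ~Z)) -> X) <-> (Y | Y)) & (Y -> Y)).
((((Z -> (~Z & ~Z)) -> X) <-> (Y | Y)) & (Y -> Y)): α-rule — add (((Z -> (~Z & ~Z)) -> X) <-> (Y | Y)), (Y -> Y).
(((Z -> (~Z & ~Z)) -> X) <-> (Y | Y)): β-rule — branch into ((Z -> (~Z & ~Z)) -> X), (Y | Y)  //  ~((Z -> (~Z & ~Z)) -> X), ~(Y | Y).
  branch 1 (add ((Z -> (~Z & ~Z)) -> X), (Y | Y)):
    (Y -> Y): β-rule — branch into ~Y  //  Y.
      branch 1.1 (add ~Y):
        ((Z -> (~Z & ~Z)) -> X): β-rule — branch into ~(Z -> (~Z & ~Z))  //  X.
          branch 1.1.1 (add ~(Z -> (~Z & ~Z))):
            ~(Z -> (~Z & ~Z)): α-rule — add Z, ~(~Z & ~Z).
            (Y | Y): β-rule — branch into Y  //  Y.
              branch 1.1.1.1 (add Y):
                × closes — contains both Y and ~Y.
              branch 1.1.1.2 (add Y):
                × closes — contains both Y and ~Y.
          branch 1.1.2 (add X):
            (Y | Y): β-rule — branch into Y  //  Y.
              branch 1.1.2.1 (add Y):
                × closes — contains both Y and ~Y.
              branch 1.1.2.2 (add Y):
                × closes — contains both Y and ~Y.
      branch 1.2 (add Y):
        ((Z -> (~Z & ~Z)) -> X): β-rule — branch into ~(Z -> (~Z & ~Z))  //  X.
          branch 1.2.1 (add ~(Z -> (~Z & ~Z))):
            ~(Z -> (~Z & ~Z)): α-rule — add Z, ~(~Z & ~Z).
            (Y | Y): β-rule — branch into Y  //  Y.
              branch 1.2.1.1 (add Y):
                ~(~Z & ~Z): β-rule — branch into ~~Z  //  ~~Z.
                  branch 1.2.1.1.1 (add ~~Z):
                    ○ open, literals {Y=T, Z=T}.
                  branch 1.2.1.1.2 (add ~~Z):
                    ○ open, literals {Y=T, Z=T}.
              branch 1.2.1.2 (add Y):
                ~(~Z & ~Z): β-rule — branch into ~~Z  //  ~~Z.
                  branch 1.2.1.2.1 (add ~~Z):
                    ○ open, literals {Y=T, Z=T}.
                  branch 1.2.1.2.2 (add ~~Z):
                    ○ open, literals {Y=T, Z=T}.
          branch 1.2.2 (add X):
            (Y | Y): β-rule — branch into Y  //  Y.
              branch 1.2.2.1 (add Y):
                ○ open, literals {X=T, Y=T, Z=T}.
              branch 1.2.2.2 (add Y):
                ○ open, literals {X=T, Y=T, Z=T}.
  branch 2 (add ~((Z -> (~Z & ~Z)) -> X), ~(Y | Y)):
    ~((Z -> (~Z & ~Z)) -> X): α-rule — add (Z -> (~Z & ~Z)), ~X.
    ~(Y | Y): α-rule — add ~Y, ~Y.
    (Y -> Y): β-rule — branch into ~Y  //  Y.
      branch 2.1 (add ~Y):
        (Z -> (~Z & ~Z)): β-rule — branch into ~Z  //  (~Z & ~Z).
          branch 2.1.1 (add ~Z):
            × closes — contains both Z and ~Z.
          branch 2.1.2 (add (~Z & ~Z)):
            (~Z & ~Z): α-rule — add ~Z, ~Z.
            × closes — contains both Z and ~Z.
      branch 2.2 (add Y):
        × closes — contains both Y and ~Y.
7 branches closed, 6 open.
Each open branch fixes some atoms; the unmentioned ones are free. Counting distinct full assignments: branch {Y=T, Z=T} (X) contributes 2 new; branch {Y=T, Z=T} (X) contributes 0 new; branch {Y=T, Z=T} (X) contributes 0 new; branch {Y=T, Z=T} (X) contributes 0 new; branch {X=T, Y=T, Z=T} (none free) contributes 0 new; branch {X=T, Y=T, Z=T} (none free) contributes 0 new. Total: 2.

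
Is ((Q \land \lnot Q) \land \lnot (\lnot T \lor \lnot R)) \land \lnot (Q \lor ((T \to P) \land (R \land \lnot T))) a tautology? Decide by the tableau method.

Assume the negation and expand:
Initial set: {\lnot (((Q \land \lnot Q) \land \lnot (\lnot T \lor \lnot R)) \land \lnot (Q \lor ((T \to P) \land (R \land \lnot T))))}.
\lnot (((Q \land \lnot Q) \land \lnot (\lnot T \lor \lnot R)) \land \lnot (Q \lor ((T \to P) \land (R \land \lnot T)))): β-rule — branch into \lnot ((Q \land \lnot Q) \land \lnot (\lnot T \lor \lnot R))  //  \lnot \lnot (Q \lor ((T \to P) \land (R \land \lnot T))).
  branch 1 (add \lnot ((Q \land \lnot Q) \land \lnot (\lnot T \lor \lnot R))):
    \lnot ((Q \land \lnot Q) \land \lnot (\lnot T \lor \lnot R)): β-rule — branch into \lnot (Q \land \lnot Q)  //  \lnot \lnot (\lnot T \lor \lnot R).
      branch 1.1 (add \lnot (Q \land \lnot Q)):
        \lnot (Q \land \lnot Q): β-rule — branch into \lnot Q  //  \lnot \lnot Q.
          branch 1.1.1 (add \lnot Q):
            ○ open, literals {Q=0}.
          branch 1.1.2 (add \lnot \lnot Q):
            ○ open, literals {Q=1}.
      branch 1.2 (add \lnot \lnot (\lnot T \lor \lnot R)):
        \lnot \lnot (\lnot T \lor \lnot R): β-rule — branch into \lnot T  //  \lnot R.
          branch 1.2.1 (add \lnot T):
            ○ open, literals {T=0}.
          branch 1.2.2 (add \lnot R):
            ○ open, literals {R=0}.
  branch 2 (add \lnot \lnot (Q \lor ((T \to P) \land (R \land \lnot T)))):
    \lnot \lnot (Q \lor ((T \to P) \land (R \land \lnot T))): β-rule — branch into Q  //  ((T \to P) \land (R \land \lnot T)).
      branch 2.1 (add Q):
        ○ open, literals {Q=1}.
      branch 2.2 (add ((T \to P) \land (R \land \lnot T))):
        ((T \to P) \land (R \land \lnot T)): α-rule — add (T \to P), (R \land \lnot T).
        (R \land \lnot T): α-rule — add R, \lnot T.
        (T \to P): β-rule — branch into \lnot T  //  P.
          branch 2.2.1 (add \lnot T):
            ○ open, literals {R=1, T=0}.
          branch 2.2.2 (add P):
            ○ open, literals {P=1, R=1, T=0}.
0 branches closed, 7 open.
An open branch gives a countermodel: Q=0 (unmentioned atoms arbitrary); under it the original formula is false.

Not valid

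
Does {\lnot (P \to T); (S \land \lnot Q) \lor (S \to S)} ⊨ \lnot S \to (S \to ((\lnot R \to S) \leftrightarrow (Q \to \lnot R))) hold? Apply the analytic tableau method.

Initial set: {\lnot (P \to T); ((S \land \lnot Q) \lor (S \to S)); \lnot (\lnot S \to (S \to ((\lnot R \to S) \leftrightarrow (Q \to \lnot R))))}.
\lnot (P \to T): α-rule — add P, \lnot T.
\lnot (\lnot S \to (S \to ((\lnot R \to S) \leftrightarrow (Q \to \lnot R)))): α-rule — add \lnot S, \lnot (S \to ((\lnot R \to S) \leftrightarrow (Q \to \lnot R))).
\lnot (S \to ((\lnot R \to S) \leftrightarrow (Q \to \lnot R))): α-rule — add S, \lnot ((\lnot R \to S) \leftrightarrow (Q \to \lnot R)).
× closes — contains both S and \lnot S.
All 1 branch closes.
Every branch closed, so the premises entail the conclusion.

Yes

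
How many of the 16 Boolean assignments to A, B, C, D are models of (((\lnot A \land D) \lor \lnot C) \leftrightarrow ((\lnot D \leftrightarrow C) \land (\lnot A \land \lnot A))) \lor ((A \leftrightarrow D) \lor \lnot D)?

14

Initial set: {((((\lnot A \land D) \lor \lnot C) \leftrightarrow ((\lnot D \leftrightarrow C) \land (\lnot A \land \lnot A))) \lor ((A \leftrightarrow D) \lor \lnot D))}.
((((\lnot A \land D) \lor \lnot C) \leftrightarrow ((\lnot D \leftrightarrow C) \land (\lnot A \land \lnot A))) \lor ((A \leftrightarrow D) \lor \lnot D)): β-rule — branch into (((\lnot A \land D) \lor \lnot C) \leftrightarrow ((\lnot D \leftrightarrow C) \land (\lnot A \land \lnot A)))  //  ((A \leftrightarrow D) \lor \lnot D).
  branch 1 (add (((\lnot A \land D) \lor \lnot C) \leftrightarrow ((\lnot D \leftrightarrow C) \land (\lnot A \land \lnot A)))):
    (((\lnot A \land D) \lor \lnot C) \leftrightarrow ((\lnot D \leftrightarrow C) \land (\lnot A \land \lnot A))): β-rule — branch into ((\lnot A \land D) \lor \lnot C), ((\lnot D \leftrightarrow C) \land (\lnot A \land \lnot A))  //  \lnot ((\lnot A \land D) \lor \lnot C), \lnot ((\lnot D \leftrightarrow C) \land (\lnot A \land \lnot A)).
      branch 1.1 (add ((\lnot A \land D) \lor \lnot C), ((\lnot D \leftrightarrow C) \land (\lnot A \land \lnot A))):
        ((\lnot D \leftrightarrow C) \land (\lnot A \land \lnot A)): α-rule — add (\lnot D \leftrightarrow C), (\lnot A \land \lnot A).
        (\lnot A \land \lnot A): α-rule — add \lnot A, \lnot A.
        ((\lnot A \land D) \lor \lnot C): β-rule — branch into (\lnot A \land D)  //  \lnot C.
          branch 1.1.1 (add (\lnot A \land D)):
            (\lnot A \land D): α-rule — add \lnot A, D.
            (\lnot D \leftrightarrow C): β-rule — branch into \lnot D, C  //  \lnot \lnot D, \lnot C.
              branch 1.1.1.1 (add \lnot D, C):
                × closes — contains both D and \lnot D.
              branch 1.1.1.2 (add \lnot \lnot D, \lnot C):
                ○ open, literals {A=0, C=0, D=1}.
          branch 1.1.2 (add \lnot C):
            (\lnot D \leftrightarrow C): β-rule — branch into \lnot D, C  //  \lnot \lnot D, \lnot C.
              branch 1.1.2.1 (add \lnot D, C):
                × closes — contains both C and \lnot C.
              branch 1.1.2.2 (add \lnot \lnot D, \lnot C):
                ○ open, literals {A=0, C=0, D=1}.
      branch 1.2 (add \lnot ((\lnot A \land D) \lor \lnot C), \lnot ((\lnot D \leftrightarrow C) \land (\lnot A \land \lnot A))):
        \lnot ((\lnot A \land D) \lor \lnot C): α-rule — add \lnot (\lnot A \land D), \lnot \lnot C.
        \lnot ((\lnot D \leftrightarrow C) \land (\lnot A \land \lnot A)): β-rule — branch into \lnot (\lnot D \leftrightarrow C)  //  \lnot (\lnot A \land \lnot A).
          branch 1.2.1 (add \lnot (\lnot D \leftrightarrow C)):
            \lnot (\lnot A \land D): β-rule — branch into \lnot \lnot A  //  \lnot D.
              branch 1.2.1.1 (add \lnot \lnot A):
                \lnot (\lnot D \leftrightarrow C): β-rule — branch into \lnot D, \lnot C  //  \lnot \lnot D, C.
                  branch 1.2.1.1.1 (add \lnot D, \lnot C):
                    × closes — contains both C and \lnot C.
                  branch 1.2.1.1.2 (add \lnot \lnot D, C):
                    ○ open, literals {A=1, C=1, D=1}.
              branch 1.2.1.2 (add \lnot D):
                \lnot (\lnot D \leftrightarrow C): β-rule — branch into \lnot D, \lnot C  //  \lnot \lnot D, C.
                  branch 1.2.1.2.1 (add \lnot D, \lnot C):
                    × closes — contains both C and \lnot C.
                  branch 1.2.1.2.2 (add \lnot \lnot D, C):
                    × closes — contains both D and \lnot D.
          branch 1.2.2 (add \lnot (\lnot A \land \lnot A)):
            \lnot (\lnot A \land D): β-rule — branch into \lnot \lnot A  //  \lnot D.
              branch 1.2.2.1 (add \lnot \lnot A):
                \lnot (\lnot A \land \lnot A): β-rule — branch into \lnot \lnot A  //  \lnot \lnot A.
                  branch 1.2.2.1.1 (add \lnot \lnot A):
                    ○ open, literals {A=1, C=1}.
                  branch 1.2.2.1.2 (add \lnot \lnot A):
                    ○ open, literals {A=1, C=1}.
              branch 1.2.2.2 (add \lnot D):
                \lnot (\lnot A \land \lnot A): β-rule — branch into \lnot \lnot A  //  \lnot \lnot A.
                  branch 1.2.2.2.1 (add \lnot \lnot A):
                    ○ open, literals {A=1, C=1, D=0}.
                  branch 1.2.2.2.2 (add \lnot \lnot A):
                    ○ open, literals {A=1, C=1, D=0}.
  branch 2 (add ((A \leftrightarrow D) \lor \lnot D)):
    ((A \leftrightarrow D) \lor \lnot D): β-rule — branch into (A \leftrightarrow D)  //  \lnot D.
      branch 2.1 (add (A \leftrightarrow D)):
        (A \leftrightarrow D): β-rule — branch into A, D  //  \lnot A, \lnot D.
          branch 2.1.1 (add A, D):
            ○ open, literals {A=1, D=1}.
          branch 2.1.2 (add \lnot A, \lnot D):
            ○ open, literals {A=0, D=0}.
      branch 2.2 (add \lnot D):
        ○ open, literals {D=0}.
5 branches closed, 10 open.
Each open branch fixes some atoms; the unmentioned ones are free. Counting distinct full assignments: branch {A=0, C=0, D=1} (B) contributes 2 new; branch {A=0, C=0, D=1} (B) contributes 0 new; branch {A=1, C=1, D=1} (B) contributes 2 new; branch {A=1, C=1} (B, D) contributes 2 new; branch {A=1, C=1} (B, D) contributes 0 new; branch {A=1, C=1, D=0} (B) contributes 0 new; branch {A=1, C=1, D=0} (B) contributes 0 new; branch {A=1, D=1} (B, C) contributes 2 new; branch {A=0, D=0} (B, C) contributes 4 new; branch {D=0} (A, B, C) contributes 2 new. Total: 14.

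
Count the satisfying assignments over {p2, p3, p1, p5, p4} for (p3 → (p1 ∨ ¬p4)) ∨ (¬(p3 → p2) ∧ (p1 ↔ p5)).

Initial set: {((p3 → (p1 ∨ ¬p4)) ∨ (¬(p3 → p2) ∧ (p1 ↔ p5)))}.
((p3 → (p1 ∨ ¬p4)) ∨ (¬(p3 → p2) ∧ (p1 ↔ p5))): β-rule — branch into (p3 → (p1 ∨ ¬p4))  //  (¬(p3 → p2) ∧ (p1 ↔ p5)).
  branch 1 (add (p3 → (p1 ∨ ¬p4))):
    (p3 → (p1 ∨ ¬p4)): β-rule — branch into ¬p3  //  (p1 ∨ ¬p4).
      branch 1.1 (add ¬p3):
        ○ open, literals {p3=0}.
      branch 1.2 (add (p1 ∨ ¬p4)):
        (p1 ∨ ¬p4): β-rule — branch into p1  //  ¬p4.
          branch 1.2.1 (add p1):
            ○ open, literals {p1=1}.
          branch 1.2.2 (add ¬p4):
            ○ open, literals {p4=0}.
  branch 2 (add (¬(p3 → p2) ∧ (p1 ↔ p5))):
    (¬(p3 → p2) ∧ (p1 ↔ p5)): α-rule — add ¬(p3 → p2), (p1 ↔ p5).
    ¬(p3 → p2): α-rule — add p3, ¬p2.
    (p1 ↔ p5): β-rule — branch into p1, p5  //  ¬p1, ¬p5.
      branch 2.1 (add p1, p5):
        ○ open, literals {p1=1, p2=0, p3=1, p5=1}.
      branch 2.2 (add ¬p1, ¬p5):
        ○ open, literals {p1=0, p2=0, p3=1, p5=0}.
0 branches closed, 5 open.
Each open branch fixes some atoms; the unmentioned ones are free. Counting distinct full assignments: branch {p3=0} (p2, p1, p5, p4) contributes 16 new; branch {p1=1} (p2, p3, p5, p4) contributes 8 new; branch {p4=0} (p2, p3, p1, p5) contributes 4 new; branch {p1=1, p2=0, p3=1, p5=1} (p4) contributes 0 new; branch {p1=0, p2=0, p3=1, p5=0} (p4) contributes 1 new. Total: 29.

29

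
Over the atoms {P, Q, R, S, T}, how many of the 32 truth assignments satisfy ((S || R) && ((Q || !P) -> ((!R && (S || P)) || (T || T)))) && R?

10

Initial set: {T (((S || R) && ((Q || !P) -> ((!R && (S || P)) || (T || T)))) && R)}.
T (((S || R) && ((Q || !P) -> ((!R && (S || P)) || (T || T)))) && R): α-rule — add T ((S || R) && ((Q || !P) -> ((!R && (S || P)) || (T || T)))), T R.
T ((S || R) && ((Q || !P) -> ((!R && (S || P)) || (T || T)))): α-rule — add T (S || R), T ((Q || !P) -> ((!R && (S || P)) || (T || T))).
T (S || R): β-rule — branch into T S  //  T R.
  branch 1 (add T S):
    T ((Q || !P) -> ((!R && (S || P)) || (T || T))): β-rule — branch into F (Q || !P)  //  T ((!R && (S || P)) || (T || T)).
      branch 1.1 (add F (Q || !P)):
        F (Q || !P): α-rule — add F Q, F !P.
        ○ open, literals {P=1, Q=0, R=1, S=1}.
      branch 1.2 (add T ((!R && (S || P)) || (T || T))):
        T ((!R && (S || P)) || (T || T)): β-rule — branch into T (!R && (S || P))  //  T (T || T).
          branch 1.2.1 (add T (!R && (S || P))):
            T (!R && (S || P)): α-rule — add T !R, T (S || P).
            × closes — contains both R and !R.
          branch 1.2.2 (add T (T || T)):
            T (T || T): β-rule — branch into T T  //  T T.
              branch 1.2.2.1 (add T T):
                ○ open, literals {R=1, S=1, T=1}.
              branch 1.2.2.2 (add T T):
                ○ open, literals {R=1, S=1, T=1}.
  branch 2 (add T R):
    T ((Q || !P) -> ((!R && (S || P)) || (T || T))): β-rule — branch into F (Q || !P)  //  T ((!R && (S || P)) || (T || T)).
      branch 2.1 (add F (Q || !P)):
        F (Q || !P): α-rule — add F Q, F !P.
        ○ open, literals {P=1, Q=0, R=1}.
      branch 2.2 (add T ((!R && (S || P)) || (T || T))):
        T ((!R && (S || P)) || (T || T)): β-rule — branch into T (!R && (S || P))  //  T (T || T).
          branch 2.2.1 (add T (!R && (S || P))):
            T (!R && (S || P)): α-rule — add T !R, T (S || P).
            × closes — contains both R and !R.
          branch 2.2.2 (add T (T || T)):
            T (T || T): β-rule — branch into T T  //  T T.
              branch 2.2.2.1 (add T T):
                ○ open, literals {R=1, T=1}.
              branch 2.2.2.2 (add T T):
                ○ open, literals {R=1, T=1}.
2 branches closed, 6 open.
Each open branch fixes some atoms; the unmentioned ones are free. Counting distinct full assignments: branch {P=1, Q=0, R=1, S=1} (T) contributes 2 new; branch {R=1, S=1, T=1} (P, Q) contributes 3 new; branch {R=1, S=1, T=1} (P, Q) contributes 0 new; branch {P=1, Q=0, R=1} (S, T) contributes 2 new; branch {R=1, T=1} (P, Q, S) contributes 3 new; branch {R=1, T=1} (P, Q, S) contributes 0 new. Total: 10.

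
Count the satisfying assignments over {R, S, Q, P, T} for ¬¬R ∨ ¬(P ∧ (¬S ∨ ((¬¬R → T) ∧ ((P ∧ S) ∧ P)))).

Initial set: {(¬¬R ∨ ¬(P ∧ (¬S ∨ ((¬¬R → T) ∧ ((P ∧ S) ∧ P)))))}.
(¬¬R ∨ ¬(P ∧ (¬S ∨ ((¬¬R → T) ∧ ((P ∧ S) ∧ P))))): β-rule — branch into ¬¬R  //  ¬(P ∧ (¬S ∨ ((¬¬R → T) ∧ ((P ∧ S) ∧ P)))).
  branch 1 (add ¬¬R):
    ¬¬R: drop double negation, giving R.
    ○ open, literals {R=true}.
  branch 2 (add ¬(P ∧ (¬S ∨ ((¬¬R → T) ∧ ((P ∧ S) ∧ P))))):
    ¬(P ∧ (¬S ∨ ((¬¬R → T) ∧ ((P ∧ S) ∧ P)))): β-rule — branch into ¬P  //  ¬(¬S ∨ ((¬¬R → T) ∧ ((P ∧ S) ∧ P))).
      branch 2.1 (add ¬P):
        ○ open, literals {P=false}.
      branch 2.2 (add ¬(¬S ∨ ((¬¬R → T) ∧ ((P ∧ S) ∧ P)))):
        ¬(¬S ∨ ((¬¬R → T) ∧ ((P ∧ S) ∧ P))): α-rule — add ¬¬S, ¬((¬¬R → T) ∧ ((P ∧ S) ∧ P)).
        ¬((¬¬R → T) ∧ ((P ∧ S) ∧ P)): β-rule — branch into ¬(¬¬R → T)  //  ¬((P ∧ S) ∧ P).
          branch 2.2.1 (add ¬(¬¬R → T)):
            ¬(¬¬R → T): α-rule — add ¬¬R, ¬T.
            ¬¬R: drop double negation, giving R.
            ○ open, literals {R=true, S=true, T=false}.
          branch 2.2.2 (add ¬((P ∧ S) ∧ P)):
            ¬((P ∧ S) ∧ P): β-rule — branch into ¬(P ∧ S)  //  ¬P.
              branch 2.2.2.1 (add ¬(P ∧ S)):
                ¬(P ∧ S): β-rule — branch into ¬P  //  ¬S.
                  branch 2.2.2.1.1 (add ¬P):
                    ○ open, literals {P=false, S=true}.
                  branch 2.2.2.1.2 (add ¬S):
                    × closes — contains both S and ¬S.
              branch 2.2.2.2 (add ¬P):
                ○ open, literals {P=false, S=true}.
1 branch closed, 5 open.
Each open branch fixes some atoms; the unmentioned ones are free. Counting distinct full assignments: branch {R=true} (S, Q, P, T) contributes 16 new; branch {P=false} (R, S, Q, T) contributes 8 new; branch {R=true, S=true, T=false} (Q, P) contributes 0 new; branch {P=false, S=true} (R, Q, T) contributes 0 new; branch {P=false, S=true} (R, Q, T) contributes 0 new. Total: 24.

24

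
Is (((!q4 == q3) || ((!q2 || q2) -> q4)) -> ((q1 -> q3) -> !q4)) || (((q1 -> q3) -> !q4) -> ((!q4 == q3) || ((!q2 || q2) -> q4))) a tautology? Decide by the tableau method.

Valid

Assume the negation and expand:
Initial set: {!((((!q4 == q3) || ((!q2 || q2) -> q4)) -> ((q1 -> q3) -> !q4)) || (((q1 -> q3) -> !q4) -> ((!q4 == q3) || ((!q2 || q2) -> q4))))}.
!((((!q4 == q3) || ((!q2 || q2) -> q4)) -> ((q1 -> q3) -> !q4)) || (((q1 -> q3) -> !q4) -> ((!q4 == q3) || ((!q2 || q2) -> q4)))): α-rule — add !(((!q4 == q3) || ((!q2 || q2) -> q4)) -> ((q1 -> q3) -> !q4)), !(((q1 -> q3) -> !q4) -> ((!q4 == q3) || ((!q2 || q2) -> q4))).
!(((!q4 == q3) || ((!q2 || q2) -> q4)) -> ((q1 -> q3) -> !q4)): α-rule — add ((!q4 == q3) || ((!q2 || q2) -> q4)), !((q1 -> q3) -> !q4).
!(((q1 -> q3) -> !q4) -> ((!q4 == q3) || ((!q2 || q2) -> q4))): α-rule — add ((q1 -> q3) -> !q4), !((!q4 == q3) || ((!q2 || q2) -> q4)).
!((q1 -> q3) -> !q4): α-rule — add (q1 -> q3), !!q4.
!((!q4 == q3) || ((!q2 || q2) -> q4)): α-rule — add !(!q4 == q3), !((!q2 || q2) -> q4).
!((!q2 || q2) -> q4): α-rule — add (!q2 || q2), !q4.
× closes — contains both q4 and !q4.
All 1 branch closes.
Every branch closed, so the negation is unsatisfiable and the formula is valid.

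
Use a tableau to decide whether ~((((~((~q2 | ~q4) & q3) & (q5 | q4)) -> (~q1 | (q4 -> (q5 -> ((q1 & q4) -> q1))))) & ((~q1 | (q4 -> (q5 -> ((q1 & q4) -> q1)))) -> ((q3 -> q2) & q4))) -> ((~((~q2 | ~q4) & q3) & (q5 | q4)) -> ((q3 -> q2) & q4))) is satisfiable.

Unsatisfiable

Initial set: {~((((~((~q2 | ~q4) & q3) & (q5 | q4)) -> (~q1 | (q4 -> (q5 -> ((q1 & q4) -> q1))))) & ((~q1 | (q4 -> (q5 -> ((q1 & q4) -> q1)))) -> ((q3 -> q2) & q4))) -> ((~((~q2 | ~q4) & q3) & (q5 | q4)) -> ((q3 -> q2) & q4)))}.
~((((~((~q2 | ~q4) & q3) & (q5 | q4)) -> (~q1 | (q4 -> (q5 -> ((q1 & q4) -> q1))))) & ((~q1 | (q4 -> (q5 -> ((q1 & q4) -> q1)))) -> ((q3 -> q2) & q4))) -> ((~((~q2 | ~q4) & q3) & (q5 | q4)) -> ((q3 -> q2) & q4))): α-rule — add (((~((~q2 | ~q4) & q3) & (q5 | q4)) -> (~q1 | (q4 -> (q5 -> ((q1 & q4) -> q1))))) & ((~q1 | (q4 -> (q5 -> ((q1 & q4) -> q1)))) -> ((q3 -> q2) & q4))), ~((~((~q2 | ~q4) & q3) & (q5 | q4)) -> ((q3 -> q2) & q4)).
(((~((~q2 | ~q4) & q3) & (q5 | q4)) -> (~q1 | (q4 -> (q5 -> ((q1 & q4) -> q1))))) & ((~q1 | (q4 -> (q5 -> ((q1 & q4) -> q1)))) -> ((q3 -> q2) & q4))): α-rule — add ((~((~q2 | ~q4) & q3) & (q5 | q4)) -> (~q1 | (q4 -> (q5 -> ((q1 & q4) -> q1))))), ((~q1 | (q4 -> (q5 -> ((q1 & q4) -> q1)))) -> ((q3 -> q2) & q4)).
~((~((~q2 | ~q4) & q3) & (q5 | q4)) -> ((q3 -> q2) & q4)): α-rule — add (~((~q2 | ~q4) & q3) & (q5 | q4)), ~((q3 -> q2) & q4).
(~((~q2 | ~q4) & q3) & (q5 | q4)): α-rule — add ~((~q2 | ~q4) & q3), (q5 | q4).
((~((~q2 | ~q4) & q3) & (q5 | q4)) -> (~q1 | (q4 -> (q5 -> ((q1 & q4) -> q1))))): β-rule — branch into ~(~((~q2 | ~q4) & q3) & (q5 | q4))  //  (~q1 | (q4 -> (q5 -> ((q1 & q4) -> q1)))).
  branch 1 (add ~(~((~q2 | ~q4) & q3) & (q5 | q4))):
    ((~q1 | (q4 -> (q5 -> ((q1 & q4) -> q1)))) -> ((q3 -> q2) & q4)): β-rule — branch into ~(~q1 | (q4 -> (q5 -> ((q1 & q4) -> q1))))  //  ((q3 -> q2) & q4).
      branch 1.1 (add ~(~q1 | (q4 -> (q5 -> ((q1 & q4) -> q1))))):
        ~(~q1 | (q4 -> (q5 -> ((q1 & q4) -> q1)))): α-rule — add ~~q1, ~(q4 -> (q5 -> ((q1 & q4) -> q1))).
        ~(q4 -> (q5 -> ((q1 & q4) -> q1))): α-rule — add q4, ~(q5 -> ((q1 & q4) -> q1)).
        ~(q5 -> ((q1 & q4) -> q1)): α-rule — add q5, ~((q1 & q4) -> q1).
        ~((q1 & q4) -> q1): α-rule — add (q1 & q4), ~q1.
        × closes — contains both q1 and ~q1.
      branch 1.2 (add ((q3 -> q2) & q4)):
        ((q3 -> q2) & q4): α-rule — add (q3 -> q2), q4.
        ~((q3 -> q2) & q4): β-rule — branch into ~(q3 -> q2)  //  ~q4.
          branch 1.2.1 (add ~(q3 -> q2)):
            ~(q3 -> q2): α-rule — add q3, ~q2.
            ~((~q2 | ~q4) & q3): β-rule — branch into ~(~q2 | ~q4)  //  ~q3.
              branch 1.2.1.1 (add ~(~q2 | ~q4)):
                ~(~q2 | ~q4): α-rule — add ~~q2, ~~q4.
                × closes — contains both q2 and ~q2.
              branch 1.2.1.2 (add ~q3):
                × closes — contains both q3 and ~q3.
          branch 1.2.2 (add ~q4):
            × closes — contains both q4 and ~q4.
  branch 2 (add (~q1 | (q4 -> (q5 -> ((q1 & q4) -> q1))))):
    ((~q1 | (q4 -> (q5 -> ((q1 & q4) -> q1)))) -> ((q3 -> q2) & q4)): β-rule — branch into ~(~q1 | (q4 -> (q5 -> ((q1 & q4) -> q1))))  //  ((q3 -> q2) & q4).
      branch 2.1 (add ~(~q1 | (q4 -> (q5 -> ((q1 & q4) -> q1))))):
        ~(~q1 | (q4 -> (q5 -> ((q1 & q4) -> q1)))): α-rule — add ~~q1, ~(q4 -> (q5 -> ((q1 & q4) -> q1))).
        ~(q4 -> (q5 -> ((q1 & q4) -> q1))): α-rule — add q4, ~(q5 -> ((q1 & q4) -> q1)).
        ~(q5 -> ((q1 & q4) -> q1)): α-rule — add q5, ~((q1 & q4) -> q1).
        ~((q1 & q4) -> q1): α-rule — add (q1 & q4), ~q1.
        × closes — contains both q1 and ~q1.
      branch 2.2 (add ((q3 -> q2) & q4)):
        ((q3 -> q2) & q4): α-rule — add (q3 -> q2), q4.
        ~((q3 -> q2) & q4): β-rule — branch into ~(q3 -> q2)  //  ~q4.
          branch 2.2.1 (add ~(q3 -> q2)):
            ~(q3 -> q2): α-rule — add q3, ~q2.
            ~((~q2 | ~q4) & q3): β-rule — branch into ~(~q2 | ~q4)  //  ~q3.
              branch 2.2.1.1 (add ~(~q2 | ~q4)):
                ~(~q2 | ~q4): α-rule — add ~~q2, ~~q4.
                × closes — contains both q2 and ~q2.
              branch 2.2.1.2 (add ~q3):
                × closes — contains both q3 and ~q3.
          branch 2.2.2 (add ~q4):
            × closes — contains both q4 and ~q4.
All 8 branches close.
Every branch closed; the formula is unsatisfiable.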